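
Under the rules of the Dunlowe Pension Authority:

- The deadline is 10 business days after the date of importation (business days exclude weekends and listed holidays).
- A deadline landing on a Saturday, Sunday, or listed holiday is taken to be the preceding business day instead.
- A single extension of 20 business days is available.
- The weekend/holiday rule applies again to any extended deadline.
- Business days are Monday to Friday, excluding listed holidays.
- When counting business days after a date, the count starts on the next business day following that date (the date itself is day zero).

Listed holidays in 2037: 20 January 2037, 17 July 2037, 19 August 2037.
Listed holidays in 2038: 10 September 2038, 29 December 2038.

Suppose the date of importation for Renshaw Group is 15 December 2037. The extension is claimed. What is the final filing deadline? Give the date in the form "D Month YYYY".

10 business days after 15 December 2037, excluding weekends and holidays, is 29 December 2037.
29 December 2037 is a Tuesday and not a listed holiday, so it stands.
Applying the 20-business-day extension: 20 business days after 29 December 2037 is 26 January 2038.
26 January 2038 (Tuesday) is already a business day.
Final deadline: 26 January 2038.

26 January 2038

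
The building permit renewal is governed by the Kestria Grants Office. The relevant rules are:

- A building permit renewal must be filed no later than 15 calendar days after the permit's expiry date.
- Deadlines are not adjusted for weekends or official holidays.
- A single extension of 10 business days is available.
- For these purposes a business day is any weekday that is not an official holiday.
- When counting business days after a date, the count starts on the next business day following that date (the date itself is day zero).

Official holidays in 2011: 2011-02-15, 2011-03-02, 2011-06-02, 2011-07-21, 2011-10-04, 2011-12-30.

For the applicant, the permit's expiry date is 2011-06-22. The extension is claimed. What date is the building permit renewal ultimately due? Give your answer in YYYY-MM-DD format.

From 2011-06-22, 15 calendar days later is 2011-07-07.
2011-07-07 is a Thursday; no weekend or holiday adjustment applies.
Counting 10 further business days from 2011-07-07 reaches 2011-07-22.
No adjustment is made for weekends or holidays, so 2011-07-22 stands.
So the filing is due 2011-07-22.

2011-07-22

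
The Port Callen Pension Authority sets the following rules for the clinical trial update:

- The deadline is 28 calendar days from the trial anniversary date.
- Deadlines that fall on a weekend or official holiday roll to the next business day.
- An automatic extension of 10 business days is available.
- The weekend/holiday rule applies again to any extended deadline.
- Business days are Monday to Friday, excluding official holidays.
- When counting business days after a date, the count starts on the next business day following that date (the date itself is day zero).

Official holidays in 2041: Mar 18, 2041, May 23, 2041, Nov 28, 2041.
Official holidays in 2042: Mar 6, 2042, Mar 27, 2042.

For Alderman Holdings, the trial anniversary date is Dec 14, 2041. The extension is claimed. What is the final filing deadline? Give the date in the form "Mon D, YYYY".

Trigger date Dec 14, 2041 + 28 calendar days = Jan 11, 2042.
Because Jan 11, 2042 is a Saturday, the deadline becomes Jan 13, 2042 (Monday).
Counting 10 further business days from Jan 13, 2042 reaches Jan 27, 2042.
Jan 27, 2042 is a Monday and not a listed holiday, so it stands.
The final due date is Jan 27, 2042.

Jan 27, 2042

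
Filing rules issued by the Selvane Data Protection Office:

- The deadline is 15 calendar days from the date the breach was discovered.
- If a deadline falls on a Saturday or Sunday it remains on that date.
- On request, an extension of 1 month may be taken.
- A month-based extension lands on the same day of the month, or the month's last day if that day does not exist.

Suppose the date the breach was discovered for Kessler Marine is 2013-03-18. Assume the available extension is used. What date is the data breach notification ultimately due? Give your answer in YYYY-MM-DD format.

2013-05-02

Adding 15 calendar days to 2013-03-18 gives 2013-04-02.
No adjustment is made for weekends or holidays, so 2013-04-02 stands.
Applying the 1 month extension: 1 month after 2013-04-02 is 2013-05-02.
2013-05-02 falls on a Thursday. The rules make no weekend/holiday allowance, so it remains 2013-05-02.
Final deadline: 2013-05-02.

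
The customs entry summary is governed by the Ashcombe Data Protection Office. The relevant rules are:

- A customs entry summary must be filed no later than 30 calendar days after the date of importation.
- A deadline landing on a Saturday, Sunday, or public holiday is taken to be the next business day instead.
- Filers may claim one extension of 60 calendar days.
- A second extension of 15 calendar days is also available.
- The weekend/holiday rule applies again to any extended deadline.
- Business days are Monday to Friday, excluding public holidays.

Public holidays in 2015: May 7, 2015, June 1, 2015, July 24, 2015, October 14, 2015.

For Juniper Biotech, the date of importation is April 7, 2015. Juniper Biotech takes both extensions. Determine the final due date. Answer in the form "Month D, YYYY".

July 22, 2015

Adding 30 calendar days to April 7, 2015 gives May 7, 2015.
May 7, 2015 falls on a listed holiday. Rolling to the next business day gives May 8, 2015, a Friday.
Applying the 60-calendar-day extension: May 8, 2015 + 60 days = July 7, 2015.
Since July 7, 2015 is a Tuesday and not a holiday, the date is unchanged.
Add the 15 calendar-day extension to July 7, 2015: July 22, 2015.
July 22, 2015 (Wednesday) is already a business day.
Final deadline: July 22, 2015.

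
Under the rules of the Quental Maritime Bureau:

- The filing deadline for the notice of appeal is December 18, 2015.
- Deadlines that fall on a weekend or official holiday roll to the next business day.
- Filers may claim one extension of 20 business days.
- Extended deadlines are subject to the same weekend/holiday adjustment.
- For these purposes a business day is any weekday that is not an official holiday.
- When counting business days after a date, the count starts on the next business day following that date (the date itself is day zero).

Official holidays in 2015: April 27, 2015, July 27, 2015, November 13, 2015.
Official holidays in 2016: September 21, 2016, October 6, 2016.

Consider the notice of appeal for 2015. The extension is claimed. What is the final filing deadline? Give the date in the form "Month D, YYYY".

The stated deadline is December 18, 2015.
December 18, 2015 falls on a Friday, which is a business day, so no adjustment is needed.
The 20-business-day extension runs from December 18, 2015 to January 15, 2016.
Since January 15, 2016 is a Friday and not a holiday, the date is unchanged.
Deadline: January 15, 2016.

January 15, 2016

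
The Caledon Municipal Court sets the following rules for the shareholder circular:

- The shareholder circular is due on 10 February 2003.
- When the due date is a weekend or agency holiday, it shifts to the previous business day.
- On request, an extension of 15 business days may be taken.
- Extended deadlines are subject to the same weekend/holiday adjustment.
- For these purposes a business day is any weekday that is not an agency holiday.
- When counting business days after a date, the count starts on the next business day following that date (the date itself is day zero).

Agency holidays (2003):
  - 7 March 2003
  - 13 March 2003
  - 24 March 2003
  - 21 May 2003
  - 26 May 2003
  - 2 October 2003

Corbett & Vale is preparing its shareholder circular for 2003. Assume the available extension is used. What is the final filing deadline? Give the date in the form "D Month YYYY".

3 March 2003

The statutory due date is 10 February 2003.
10 February 2003 falls on a Monday, which is a business day, so no adjustment is needed.
The 15-business-day extension runs from 10 February 2003 to 3 March 2003.
3 March 2003 (Monday) is already a business day.
Deadline: 3 March 2003.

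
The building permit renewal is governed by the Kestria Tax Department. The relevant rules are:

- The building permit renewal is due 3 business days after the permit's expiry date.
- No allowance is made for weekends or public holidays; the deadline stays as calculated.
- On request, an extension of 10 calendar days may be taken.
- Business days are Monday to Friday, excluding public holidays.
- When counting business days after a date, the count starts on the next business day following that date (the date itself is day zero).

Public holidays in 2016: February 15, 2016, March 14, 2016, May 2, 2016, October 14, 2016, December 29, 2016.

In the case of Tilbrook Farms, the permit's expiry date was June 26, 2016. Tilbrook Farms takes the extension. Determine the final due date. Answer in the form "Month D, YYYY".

Starting the day after June 26, 2016 and counting 3 business days lands on June 29, 2016.
No adjustment is made for weekends or holidays, so June 29, 2016 stands.
Applying the 10-calendar-day extension: June 29, 2016 + 10 days = July 9, 2016.
No adjustment is made for weekends or holidays, so July 9, 2016 stands.
So the filing is due July 9, 2016.

July 9, 2016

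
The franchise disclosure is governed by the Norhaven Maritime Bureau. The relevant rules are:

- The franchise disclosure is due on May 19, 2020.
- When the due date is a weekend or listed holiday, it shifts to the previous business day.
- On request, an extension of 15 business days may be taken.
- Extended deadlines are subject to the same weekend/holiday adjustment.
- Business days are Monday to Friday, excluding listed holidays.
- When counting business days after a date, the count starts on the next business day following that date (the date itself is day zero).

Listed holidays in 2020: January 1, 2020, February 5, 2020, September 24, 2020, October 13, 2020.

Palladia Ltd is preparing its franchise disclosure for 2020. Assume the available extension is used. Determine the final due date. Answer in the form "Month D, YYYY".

The stated deadline is May 19, 2020.
Since May 19, 2020 is a Tuesday and not a holiday, the date is unchanged.
The 15-business-day extension runs from May 19, 2020 to June 9, 2020.
Since June 9, 2020 is a Tuesday and not a holiday, the date is unchanged.
So the filing is due June 9, 2020.

June 9, 2020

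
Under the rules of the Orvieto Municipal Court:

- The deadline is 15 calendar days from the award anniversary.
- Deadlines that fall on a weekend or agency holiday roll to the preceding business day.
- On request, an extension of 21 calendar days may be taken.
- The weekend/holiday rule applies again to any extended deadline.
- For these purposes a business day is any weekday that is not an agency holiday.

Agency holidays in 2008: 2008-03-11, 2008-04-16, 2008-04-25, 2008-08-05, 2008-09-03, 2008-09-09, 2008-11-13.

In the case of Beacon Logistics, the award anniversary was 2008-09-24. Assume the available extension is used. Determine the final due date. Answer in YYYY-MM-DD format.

Adding 15 calendar days to 2008-09-24 gives 2008-10-09.
2008-10-09 (Thursday) is already a business day.
The 21-calendar-day extension moves the deadline from 2008-10-09 to 2008-10-30.
2008-10-30 falls on a Thursday, which is a business day, so no adjustment is needed.
So the filing is due 2008-10-30.

2008-10-30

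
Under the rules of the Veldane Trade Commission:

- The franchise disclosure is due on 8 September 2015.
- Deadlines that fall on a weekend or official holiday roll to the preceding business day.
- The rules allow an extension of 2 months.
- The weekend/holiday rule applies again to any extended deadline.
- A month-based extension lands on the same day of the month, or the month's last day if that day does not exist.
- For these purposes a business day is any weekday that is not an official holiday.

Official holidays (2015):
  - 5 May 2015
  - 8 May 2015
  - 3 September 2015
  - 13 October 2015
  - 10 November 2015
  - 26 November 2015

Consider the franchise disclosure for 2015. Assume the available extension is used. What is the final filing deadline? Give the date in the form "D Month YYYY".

Start from the fixed due date, 8 September 2015.
8 September 2015 is a Tuesday and not a listed holiday, so it stands.
The 2 months extension carries 8 September 2015 to 8 November 2015.
Because 8 November 2015 is a Sunday, the deadline becomes 6 November 2015 (Friday).
Final deadline: 6 November 2015.

6 November 2015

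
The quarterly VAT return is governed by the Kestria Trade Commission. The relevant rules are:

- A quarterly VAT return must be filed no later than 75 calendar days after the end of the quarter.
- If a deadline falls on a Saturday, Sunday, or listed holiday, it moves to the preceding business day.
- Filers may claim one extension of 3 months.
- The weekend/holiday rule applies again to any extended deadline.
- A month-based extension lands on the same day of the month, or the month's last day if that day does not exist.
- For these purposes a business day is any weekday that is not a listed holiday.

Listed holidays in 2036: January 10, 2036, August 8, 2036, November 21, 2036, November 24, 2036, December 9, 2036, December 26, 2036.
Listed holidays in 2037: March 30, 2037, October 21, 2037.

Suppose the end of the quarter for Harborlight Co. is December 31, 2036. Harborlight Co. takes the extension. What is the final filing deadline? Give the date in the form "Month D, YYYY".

Adding 75 calendar days to December 31, 2036 gives March 16, 2037.
March 16, 2037 falls on a Monday, which is a business day, so no adjustment is needed.
Add 3 months to March 16, 2037: June 16, 2037.
June 16, 2037 (Tuesday) is already a business day.
So the filing is due June 16, 2037.

June 16, 2037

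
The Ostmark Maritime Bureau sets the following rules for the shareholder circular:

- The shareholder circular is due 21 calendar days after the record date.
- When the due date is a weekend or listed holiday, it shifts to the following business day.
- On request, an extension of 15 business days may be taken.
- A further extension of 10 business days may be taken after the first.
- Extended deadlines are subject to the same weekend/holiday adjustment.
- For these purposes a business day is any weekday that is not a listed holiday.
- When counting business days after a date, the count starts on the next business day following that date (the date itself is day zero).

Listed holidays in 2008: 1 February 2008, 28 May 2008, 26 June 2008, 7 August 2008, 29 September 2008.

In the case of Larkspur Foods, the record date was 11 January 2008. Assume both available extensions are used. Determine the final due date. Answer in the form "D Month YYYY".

10 March 2008

From 11 January 2008, 21 calendar days later is 1 February 2008.
1 February 2008 is a listed holiday, so it moves to the next business day, 4 February 2008 (Monday).
Counting 15 further business days from 4 February 2008 reaches 25 February 2008.
Since 25 February 2008 is a Monday and not a holiday, the date is unchanged.
Counting 10 further business days from 25 February 2008 reaches 10 March 2008.
10 March 2008 is a Monday and not a listed holiday, so it stands.
Final deadline: 10 March 2008.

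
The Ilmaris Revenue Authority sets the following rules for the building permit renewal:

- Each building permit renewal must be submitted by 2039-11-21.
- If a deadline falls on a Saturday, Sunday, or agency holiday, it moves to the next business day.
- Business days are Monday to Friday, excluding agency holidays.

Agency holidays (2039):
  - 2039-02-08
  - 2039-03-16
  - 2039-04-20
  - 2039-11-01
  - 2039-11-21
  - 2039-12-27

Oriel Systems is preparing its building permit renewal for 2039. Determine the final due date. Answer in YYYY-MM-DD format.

2039-11-22

The statutory due date is 2039-11-21.
2039-11-21 is a listed holiday; the next business day is 2039-11-22 (Tuesday).
The final due date is 2039-11-22.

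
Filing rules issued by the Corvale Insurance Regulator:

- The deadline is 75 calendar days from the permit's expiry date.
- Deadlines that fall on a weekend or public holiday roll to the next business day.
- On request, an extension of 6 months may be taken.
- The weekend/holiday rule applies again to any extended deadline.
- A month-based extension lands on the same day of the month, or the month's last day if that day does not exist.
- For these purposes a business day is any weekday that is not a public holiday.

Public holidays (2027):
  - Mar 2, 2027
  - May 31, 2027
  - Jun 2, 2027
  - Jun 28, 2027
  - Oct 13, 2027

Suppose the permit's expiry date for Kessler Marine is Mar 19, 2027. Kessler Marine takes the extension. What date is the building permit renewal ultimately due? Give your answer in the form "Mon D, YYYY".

Dec 3, 2027

Adding 75 calendar days to Mar 19, 2027 gives Jun 2, 2027.
Jun 2, 2027 falls on a listed holiday. Rolling to the next business day gives Jun 3, 2027, a Thursday.
Applying the 6 months extension: 6 months after Jun 3, 2027 is Dec 3, 2027.
Dec 3, 2027 (Friday) is already a business day.
Deadline: Dec 3, 2027.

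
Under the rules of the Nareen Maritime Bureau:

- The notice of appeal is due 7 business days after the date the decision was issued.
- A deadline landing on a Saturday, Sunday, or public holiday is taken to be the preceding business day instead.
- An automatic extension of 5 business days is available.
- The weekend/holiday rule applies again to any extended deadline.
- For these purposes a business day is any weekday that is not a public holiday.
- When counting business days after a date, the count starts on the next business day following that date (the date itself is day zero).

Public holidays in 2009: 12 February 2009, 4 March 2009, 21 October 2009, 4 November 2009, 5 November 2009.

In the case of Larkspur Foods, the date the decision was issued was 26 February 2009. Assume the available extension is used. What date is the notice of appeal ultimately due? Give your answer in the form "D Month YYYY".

17 March 2009

Counting 7 business days after 26 February 2009 (skipping weekends and listed holidays) reaches 10 March 2009.
10 March 2009 falls on a Tuesday, which is a business day, so no adjustment is needed.
The 5-business-day extension runs from 10 March 2009 to 17 March 2009.
Since 17 March 2009 is a Tuesday and not a holiday, the date is unchanged.
Deadline: 17 March 2009.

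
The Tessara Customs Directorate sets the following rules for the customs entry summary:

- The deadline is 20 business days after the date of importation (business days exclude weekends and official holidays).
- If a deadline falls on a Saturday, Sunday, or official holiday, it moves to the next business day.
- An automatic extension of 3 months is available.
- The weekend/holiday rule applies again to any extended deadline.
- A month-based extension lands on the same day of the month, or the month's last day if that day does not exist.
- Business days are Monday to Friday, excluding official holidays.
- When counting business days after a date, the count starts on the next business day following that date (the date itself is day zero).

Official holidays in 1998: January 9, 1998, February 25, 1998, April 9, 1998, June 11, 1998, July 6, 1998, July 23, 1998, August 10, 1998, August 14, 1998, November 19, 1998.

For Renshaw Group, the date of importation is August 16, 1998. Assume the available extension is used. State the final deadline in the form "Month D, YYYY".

December 11, 1998

Counting 20 business days after August 16, 1998 (skipping weekends and listed holidays) reaches September 11, 1998.
September 11, 1998 is a Friday and not a listed holiday, so it stands.
Add 3 months to September 11, 1998: December 11, 1998.
December 11, 1998 falls on a Friday, which is a business day, so no adjustment is needed.
So the filing is due December 11, 1998.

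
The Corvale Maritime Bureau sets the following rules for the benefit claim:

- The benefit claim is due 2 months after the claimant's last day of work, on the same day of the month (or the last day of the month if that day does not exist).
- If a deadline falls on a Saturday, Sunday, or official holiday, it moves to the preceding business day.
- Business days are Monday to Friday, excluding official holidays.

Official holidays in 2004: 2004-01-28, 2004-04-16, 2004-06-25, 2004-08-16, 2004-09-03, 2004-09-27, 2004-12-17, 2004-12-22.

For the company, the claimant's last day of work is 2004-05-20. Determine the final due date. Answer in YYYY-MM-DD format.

2 months from 2004-05-20 is 2004-07-20.
2004-07-20 falls on a Tuesday, which is a business day, so no adjustment is needed.
So the filing is due 2004-07-20.

2004-07-20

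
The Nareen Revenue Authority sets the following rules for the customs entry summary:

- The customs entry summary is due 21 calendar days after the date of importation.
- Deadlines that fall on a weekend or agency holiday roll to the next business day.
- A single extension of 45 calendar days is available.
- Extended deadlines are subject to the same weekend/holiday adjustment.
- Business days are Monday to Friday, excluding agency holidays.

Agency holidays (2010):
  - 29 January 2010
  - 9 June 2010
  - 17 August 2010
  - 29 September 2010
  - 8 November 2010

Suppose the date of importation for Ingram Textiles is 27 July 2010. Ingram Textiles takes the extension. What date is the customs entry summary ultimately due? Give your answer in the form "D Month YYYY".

21 calendar days after 27 July 2010 is 17 August 2010.
17 August 2010 falls on a listed holiday. Rolling to the next business day gives 18 August 2010, a Wednesday.
Add the 45 calendar-day extension to 18 August 2010: 2 October 2010.
2 October 2010 is a Saturday; the next business day is 4 October 2010 (Monday).
Deadline: 4 October 2010.

4 October 2010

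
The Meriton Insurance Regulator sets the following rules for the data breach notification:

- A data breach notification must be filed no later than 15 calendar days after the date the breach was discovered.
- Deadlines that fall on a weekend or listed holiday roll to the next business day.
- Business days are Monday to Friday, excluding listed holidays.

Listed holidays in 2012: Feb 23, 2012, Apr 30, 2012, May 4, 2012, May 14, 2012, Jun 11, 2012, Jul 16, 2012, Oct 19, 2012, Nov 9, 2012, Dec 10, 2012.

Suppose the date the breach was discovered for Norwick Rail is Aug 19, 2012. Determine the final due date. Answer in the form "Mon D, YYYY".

From Aug 19, 2012, 15 calendar days later is Sep 3, 2012.
Sep 3, 2012 is a Monday and not a listed holiday, so it stands.
So the filing is due Sep 3, 2012.

Sep 3, 2012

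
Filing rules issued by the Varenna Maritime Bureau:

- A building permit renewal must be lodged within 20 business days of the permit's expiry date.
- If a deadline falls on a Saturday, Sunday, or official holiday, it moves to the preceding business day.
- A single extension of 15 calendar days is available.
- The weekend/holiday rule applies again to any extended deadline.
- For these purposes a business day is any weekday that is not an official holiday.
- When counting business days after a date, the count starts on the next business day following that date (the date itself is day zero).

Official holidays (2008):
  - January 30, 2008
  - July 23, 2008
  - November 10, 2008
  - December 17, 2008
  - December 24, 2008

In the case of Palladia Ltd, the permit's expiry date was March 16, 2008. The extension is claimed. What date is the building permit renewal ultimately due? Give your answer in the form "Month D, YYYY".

Counting 20 business days after March 16, 2008 (skipping weekends and listed holidays) reaches April 11, 2008.
April 11, 2008 (Friday) is already a business day.
Add the 15 calendar-day extension to April 11, 2008: April 26, 2008.
April 26, 2008 falls on a Saturday. Rolling to the preceding business day gives April 25, 2008, a Friday.
So the filing is due April 25, 2008.

April 25, 2008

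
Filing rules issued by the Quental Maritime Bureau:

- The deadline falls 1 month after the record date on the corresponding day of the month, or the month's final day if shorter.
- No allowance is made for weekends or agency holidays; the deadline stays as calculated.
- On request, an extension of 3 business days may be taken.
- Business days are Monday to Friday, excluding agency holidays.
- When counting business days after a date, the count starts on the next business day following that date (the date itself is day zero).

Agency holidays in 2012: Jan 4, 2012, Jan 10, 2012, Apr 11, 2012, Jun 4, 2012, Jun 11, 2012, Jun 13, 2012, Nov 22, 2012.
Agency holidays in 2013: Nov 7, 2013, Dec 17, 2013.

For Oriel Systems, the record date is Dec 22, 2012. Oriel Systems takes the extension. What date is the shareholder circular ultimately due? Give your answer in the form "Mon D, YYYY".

1 month after Dec 22, 2012, on the same day of the month, is Jan 22, 2013.
Jan 22, 2013 is a Tuesday; no weekend or holiday adjustment applies.
Counting 3 further business days from Jan 22, 2013 reaches Jan 25, 2013.
Jan 25, 2013 is a Friday; no weekend or holiday adjustment applies.
Final deadline: Jan 25, 2013.

Jan 25, 2013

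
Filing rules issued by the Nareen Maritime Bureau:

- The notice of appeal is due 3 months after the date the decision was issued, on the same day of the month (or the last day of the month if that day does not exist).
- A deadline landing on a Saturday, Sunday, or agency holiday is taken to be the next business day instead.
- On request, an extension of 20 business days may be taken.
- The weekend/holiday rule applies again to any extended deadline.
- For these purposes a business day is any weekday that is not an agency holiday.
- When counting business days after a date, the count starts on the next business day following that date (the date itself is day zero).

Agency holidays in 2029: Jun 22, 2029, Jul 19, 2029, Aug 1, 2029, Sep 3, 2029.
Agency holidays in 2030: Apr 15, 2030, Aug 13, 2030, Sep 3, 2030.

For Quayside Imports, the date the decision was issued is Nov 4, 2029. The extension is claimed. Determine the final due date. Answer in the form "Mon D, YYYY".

Mar 4, 2030

3 months after Nov 4, 2029, on the same day of the month, is Feb 4, 2030.
Since Feb 4, 2030 is a Monday and not a holiday, the date is unchanged.
Counting 20 further business days from Feb 4, 2030 reaches Mar 4, 2030.
Since Mar 4, 2030 is a Monday and not a holiday, the date is unchanged.
Deadline: Mar 4, 2030.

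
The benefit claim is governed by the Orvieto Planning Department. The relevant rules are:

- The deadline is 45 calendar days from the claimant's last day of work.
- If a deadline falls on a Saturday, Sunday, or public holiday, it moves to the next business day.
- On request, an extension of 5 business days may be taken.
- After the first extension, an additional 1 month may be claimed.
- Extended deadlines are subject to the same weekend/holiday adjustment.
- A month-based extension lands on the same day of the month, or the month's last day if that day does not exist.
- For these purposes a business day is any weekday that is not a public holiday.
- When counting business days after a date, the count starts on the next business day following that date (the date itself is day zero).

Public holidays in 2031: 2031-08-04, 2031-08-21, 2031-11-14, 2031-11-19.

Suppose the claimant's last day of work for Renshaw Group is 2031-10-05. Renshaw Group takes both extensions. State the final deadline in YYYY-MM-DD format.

From 2031-10-05, 45 calendar days later is 2031-11-19.
2031-11-19 is a listed holiday, so it moves to the next business day, 2031-11-20 (Thursday).
Counting 5 further business days from 2031-11-20 reaches 2031-11-27.
2031-11-27 (Thursday) is already a business day.
Add 1 month to 2031-11-27: 2031-12-27.
2031-12-27 is a Saturday; the next business day is 2031-12-29 (Monday).
So the filing is due 2031-12-29.

2031-12-29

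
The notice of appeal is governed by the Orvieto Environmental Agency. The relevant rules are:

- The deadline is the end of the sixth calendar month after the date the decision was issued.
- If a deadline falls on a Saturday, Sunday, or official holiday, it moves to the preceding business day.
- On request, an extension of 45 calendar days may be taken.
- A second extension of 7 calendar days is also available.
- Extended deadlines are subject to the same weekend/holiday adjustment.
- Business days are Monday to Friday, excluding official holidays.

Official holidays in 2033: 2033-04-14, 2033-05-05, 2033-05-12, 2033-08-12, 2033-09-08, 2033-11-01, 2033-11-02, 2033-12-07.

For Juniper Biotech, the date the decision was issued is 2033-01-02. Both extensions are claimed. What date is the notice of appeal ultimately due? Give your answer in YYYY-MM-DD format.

6 months after 2033-01-02 is July 2033; that month ends on 2033-07-31.
2033-07-31 falls on a Sunday. Rolling to the preceding business day gives 2033-07-29, a Friday.
Add the 45 calendar-day extension to 2033-07-29: 2033-09-12.
Since 2033-09-12 is a Monday and not a holiday, the date is unchanged.
Applying the 7-calendar-day extension: 2033-09-12 + 7 days = 2033-09-19.
2033-09-19 falls on a Monday, which is a business day, so no adjustment is needed.
The final due date is 2033-09-19.

2033-09-19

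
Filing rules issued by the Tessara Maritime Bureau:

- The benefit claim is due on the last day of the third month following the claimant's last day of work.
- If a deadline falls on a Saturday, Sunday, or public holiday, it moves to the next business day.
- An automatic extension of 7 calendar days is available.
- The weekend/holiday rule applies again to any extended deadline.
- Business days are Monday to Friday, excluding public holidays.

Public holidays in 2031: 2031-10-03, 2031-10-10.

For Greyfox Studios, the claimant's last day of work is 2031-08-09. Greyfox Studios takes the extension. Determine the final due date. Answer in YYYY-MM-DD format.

3 months after 2031-08-09 is November 2031; that month ends on 2031-11-30.
2031-11-30 is a Sunday, so it moves to the next business day, 2031-12-01 (Monday).
With the 7-day extension, 2031-12-01 becomes 2031-12-08.
2031-12-08 is a Monday and not a listed holiday, so it stands.
The final due date is 2031-12-08.

2031-12-08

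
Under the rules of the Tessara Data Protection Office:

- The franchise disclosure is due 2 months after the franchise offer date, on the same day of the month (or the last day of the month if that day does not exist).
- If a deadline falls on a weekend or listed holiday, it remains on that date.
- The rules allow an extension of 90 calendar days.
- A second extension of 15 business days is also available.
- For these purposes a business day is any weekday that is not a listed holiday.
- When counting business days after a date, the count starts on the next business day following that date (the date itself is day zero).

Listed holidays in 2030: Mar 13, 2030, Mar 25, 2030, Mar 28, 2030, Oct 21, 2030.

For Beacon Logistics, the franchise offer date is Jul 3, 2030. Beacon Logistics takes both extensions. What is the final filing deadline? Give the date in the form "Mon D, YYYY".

Dec 23, 2030

2 months after Jul 3, 2030, on the same day of the month, is Sep 3, 2030.
No adjustment is made for weekends or holidays, so Sep 3, 2030 stands.
Applying the 90-calendar-day extension: Sep 3, 2030 + 90 days = Dec 2, 2030.
No adjustment is made for weekends or holidays, so Dec 2, 2030 stands.
Counting 15 further business days from Dec 2, 2030 reaches Dec 23, 2030.
No adjustment is made for weekends or holidays, so Dec 23, 2030 stands.
Deadline: Dec 23, 2030.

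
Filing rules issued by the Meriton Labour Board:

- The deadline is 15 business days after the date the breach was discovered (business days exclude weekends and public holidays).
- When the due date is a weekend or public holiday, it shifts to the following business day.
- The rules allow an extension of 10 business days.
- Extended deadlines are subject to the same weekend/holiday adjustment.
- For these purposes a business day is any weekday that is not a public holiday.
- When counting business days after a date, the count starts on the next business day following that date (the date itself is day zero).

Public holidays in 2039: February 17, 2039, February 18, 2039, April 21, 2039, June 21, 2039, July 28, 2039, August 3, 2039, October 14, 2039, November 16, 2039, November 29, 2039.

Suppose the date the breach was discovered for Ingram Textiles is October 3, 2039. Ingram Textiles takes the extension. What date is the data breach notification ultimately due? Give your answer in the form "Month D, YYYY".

November 8, 2039

Starting the day after October 3, 2039 and counting 15 business days lands on October 25, 2039.
October 25, 2039 is a Tuesday and not a listed holiday, so it stands.
Applying the 10-business-day extension: 10 business days after October 25, 2039 is November 8, 2039.
November 8, 2039 (Tuesday) is already a business day.
So the filing is due November 8, 2039.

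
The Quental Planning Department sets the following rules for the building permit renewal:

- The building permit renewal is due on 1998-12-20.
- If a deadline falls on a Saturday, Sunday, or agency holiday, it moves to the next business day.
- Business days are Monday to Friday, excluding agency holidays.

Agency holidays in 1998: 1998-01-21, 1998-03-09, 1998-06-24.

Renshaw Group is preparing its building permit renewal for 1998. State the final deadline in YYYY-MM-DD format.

The statutory due date is 1998-12-20.
1998-12-20 falls on a Sunday. Rolling to the next business day gives 1998-12-21, a Monday.
Final deadline: 1998-12-21.

1998-12-21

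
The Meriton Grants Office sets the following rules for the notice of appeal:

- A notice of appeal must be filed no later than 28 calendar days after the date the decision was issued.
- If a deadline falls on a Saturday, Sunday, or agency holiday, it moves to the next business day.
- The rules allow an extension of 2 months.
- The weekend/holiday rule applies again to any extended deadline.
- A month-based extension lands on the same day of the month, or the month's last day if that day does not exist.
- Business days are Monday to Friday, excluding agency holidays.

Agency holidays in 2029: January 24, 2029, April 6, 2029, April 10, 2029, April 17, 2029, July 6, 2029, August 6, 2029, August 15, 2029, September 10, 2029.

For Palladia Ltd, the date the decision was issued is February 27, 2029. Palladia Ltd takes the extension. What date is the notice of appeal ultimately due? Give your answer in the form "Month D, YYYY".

Trigger date February 27, 2029 + 28 calendar days = March 27, 2029.
March 27, 2029 falls on a Tuesday, which is a business day, so no adjustment is needed.
Add 2 months to March 27, 2029: May 27, 2029.
May 27, 2029 is a Sunday, so it moves to the next business day, May 28, 2029 (Monday).
The final due date is May 28, 2029.

May 28, 2029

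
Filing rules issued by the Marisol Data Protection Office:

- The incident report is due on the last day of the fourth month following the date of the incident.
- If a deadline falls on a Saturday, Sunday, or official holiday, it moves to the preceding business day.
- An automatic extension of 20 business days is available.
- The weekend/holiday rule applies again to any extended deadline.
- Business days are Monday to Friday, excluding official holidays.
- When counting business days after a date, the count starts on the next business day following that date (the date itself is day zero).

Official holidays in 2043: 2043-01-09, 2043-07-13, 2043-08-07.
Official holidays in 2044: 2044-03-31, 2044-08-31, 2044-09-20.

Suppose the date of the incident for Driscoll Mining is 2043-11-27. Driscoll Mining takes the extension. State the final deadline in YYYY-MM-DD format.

The fourth month after 2043-11-27 is March 2044, whose last day is 2044-03-31.
2044-03-31 is a listed holiday; the preceding business day is 2044-03-30 (Wednesday).
The 20-business-day extension runs from 2044-03-30 to 2044-04-28.
2044-04-28 falls on a Thursday, which is a business day, so no adjustment is needed.
Final deadline: 2044-04-28.

2044-04-28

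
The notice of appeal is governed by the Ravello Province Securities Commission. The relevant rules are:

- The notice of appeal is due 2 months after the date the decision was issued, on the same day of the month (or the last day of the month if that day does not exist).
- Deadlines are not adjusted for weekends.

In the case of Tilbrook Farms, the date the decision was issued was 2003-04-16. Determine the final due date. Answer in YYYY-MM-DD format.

2003-06-16

2 months from 2003-04-16 is 2003-06-16.
2003-06-16 falls on a Monday. The rules make no weekend/holiday allowance, so it remains 2003-06-16.
Final deadline: 2003-06-16.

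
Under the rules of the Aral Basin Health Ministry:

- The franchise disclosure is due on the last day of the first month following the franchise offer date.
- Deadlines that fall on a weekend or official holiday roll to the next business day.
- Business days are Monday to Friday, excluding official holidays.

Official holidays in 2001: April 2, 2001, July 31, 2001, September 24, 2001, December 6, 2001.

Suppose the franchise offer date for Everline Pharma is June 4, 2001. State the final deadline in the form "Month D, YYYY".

1 month after June 4, 2001 is July 2001; that month ends on July 31, 2001.
July 31, 2001 falls on a listed holiday. Rolling to the next business day gives August 1, 2001, a Wednesday.
The final due date is August 1, 2001.

August 1, 2001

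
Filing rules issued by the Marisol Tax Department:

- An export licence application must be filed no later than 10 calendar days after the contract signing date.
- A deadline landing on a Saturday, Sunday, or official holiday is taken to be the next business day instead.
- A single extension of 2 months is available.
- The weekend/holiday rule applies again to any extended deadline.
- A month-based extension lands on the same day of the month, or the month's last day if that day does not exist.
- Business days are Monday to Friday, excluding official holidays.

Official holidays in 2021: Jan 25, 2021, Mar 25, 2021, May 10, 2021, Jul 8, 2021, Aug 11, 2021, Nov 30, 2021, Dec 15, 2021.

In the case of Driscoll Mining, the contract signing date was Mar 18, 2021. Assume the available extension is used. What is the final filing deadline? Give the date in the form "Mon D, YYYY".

10 calendar days after Mar 18, 2021 is Mar 28, 2021.
Mar 28, 2021 is a Sunday; the next business day is Mar 29, 2021 (Monday).
Applying the 2 months extension: 2 months after Mar 29, 2021 is May 29, 2021.
May 29, 2021 is a Saturday; the next business day is May 31, 2021 (Monday).
So the filing is due May 31, 2021.

May 31, 2021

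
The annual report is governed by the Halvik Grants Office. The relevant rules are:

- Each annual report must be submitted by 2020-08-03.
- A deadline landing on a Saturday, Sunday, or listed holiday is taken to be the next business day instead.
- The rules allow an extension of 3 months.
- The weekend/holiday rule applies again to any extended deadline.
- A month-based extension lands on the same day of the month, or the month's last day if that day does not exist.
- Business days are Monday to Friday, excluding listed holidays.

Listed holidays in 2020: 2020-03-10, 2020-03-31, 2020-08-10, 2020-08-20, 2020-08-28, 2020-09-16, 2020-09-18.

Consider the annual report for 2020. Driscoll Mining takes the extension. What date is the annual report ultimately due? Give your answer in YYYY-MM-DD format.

2020-11-03

The statutory due date is 2020-08-03.
2020-08-03 falls on a Monday, which is a business day, so no adjustment is needed.
Add 3 months to 2020-08-03: 2020-11-03.
2020-11-03 (Tuesday) is already a business day.
Final deadline: 2020-11-03.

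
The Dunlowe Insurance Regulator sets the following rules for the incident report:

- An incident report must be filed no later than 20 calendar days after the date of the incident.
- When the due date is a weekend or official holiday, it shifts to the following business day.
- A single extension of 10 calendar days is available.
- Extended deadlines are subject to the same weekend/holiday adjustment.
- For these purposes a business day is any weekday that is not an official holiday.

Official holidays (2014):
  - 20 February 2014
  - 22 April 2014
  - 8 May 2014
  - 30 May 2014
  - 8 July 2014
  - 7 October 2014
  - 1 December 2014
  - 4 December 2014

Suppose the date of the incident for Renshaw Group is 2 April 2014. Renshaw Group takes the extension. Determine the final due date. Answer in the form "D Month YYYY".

5 May 2014

From 2 April 2014, 20 calendar days later is 22 April 2014.
22 April 2014 is a listed holiday; the next business day is 23 April 2014 (Wednesday).
Applying the 10-calendar-day extension: 23 April 2014 + 10 days = 3 May 2014.
Because 3 May 2014 is a Saturday, the deadline becomes 5 May 2014 (Monday).
Final deadline: 5 May 2014.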